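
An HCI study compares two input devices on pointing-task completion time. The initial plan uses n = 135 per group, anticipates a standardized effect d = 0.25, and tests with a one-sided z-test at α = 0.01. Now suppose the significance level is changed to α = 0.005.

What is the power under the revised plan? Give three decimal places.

δ = d·√(n/2) = 0.25 × √(135/2) = 2.0540 (unchanged). New critical value: z_{0.005} = 2.576.
Revised power = P(Z > 2.576 − δ) = Φ(-0.522) = 0.3009.

Power ≈ 0.301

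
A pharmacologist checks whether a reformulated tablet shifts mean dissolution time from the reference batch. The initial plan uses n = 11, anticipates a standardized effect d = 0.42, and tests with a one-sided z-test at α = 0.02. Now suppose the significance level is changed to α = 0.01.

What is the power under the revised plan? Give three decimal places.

δ = d·√n = 0.42 × √11 = 1.3930 (unchanged). New critical value: z_{0.01} = 2.326.
Revised power = Φ(δ − 2.326) = Φ(-0.933) = 0.1753.

Power ≈ 0.175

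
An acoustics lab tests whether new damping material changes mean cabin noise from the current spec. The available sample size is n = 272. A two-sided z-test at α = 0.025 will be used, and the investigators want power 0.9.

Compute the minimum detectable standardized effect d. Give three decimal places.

d ≈ 0.214

Required noncentrality: δ = z_{0.0125} + z_{0.10} = 2.241 + 1.282 = 3.523.
(The second rejection-region term Φ(−δ − z_{α/2}) is negligible and dropped.)
δ = d·√n ⇒ d = δ/√n = 3.523/√272 = 0.2136.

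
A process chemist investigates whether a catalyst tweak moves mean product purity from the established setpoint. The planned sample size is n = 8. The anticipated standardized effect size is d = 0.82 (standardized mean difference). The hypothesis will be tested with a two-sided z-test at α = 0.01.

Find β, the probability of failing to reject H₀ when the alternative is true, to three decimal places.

Noncentrality parameter: δ = d·√n = 0.82 × √8 = 2.3193
Critical value for a two-sided test at α = 0.01: z_{α/2} = 2.576.
Power = Φ(δ − 2.576) + Φ(−δ − 2.576) = Φ(-0.257) + Φ(-4.895) = 0.3988 + 0.0000 = 0.3988.
Type II error: β = 1 − power = 1 − 0.3988 = 0.6012.

β ≈ 0.601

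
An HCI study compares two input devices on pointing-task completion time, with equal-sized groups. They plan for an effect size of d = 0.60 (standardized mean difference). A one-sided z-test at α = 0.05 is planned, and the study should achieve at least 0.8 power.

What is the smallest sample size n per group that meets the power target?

n = 35 per group

For power 0.8 need Φ(δ − z_{0.05}) = 0.8, so δ = z_{0.05} + z_{0.20} = 1.645 + 0.842 = 2.486.
δ = d·√(n/2) ⇒ n = 2(δ/d)² = 2 × (2.486 / 0.60)² = 34.35.
Round up to the next whole unit.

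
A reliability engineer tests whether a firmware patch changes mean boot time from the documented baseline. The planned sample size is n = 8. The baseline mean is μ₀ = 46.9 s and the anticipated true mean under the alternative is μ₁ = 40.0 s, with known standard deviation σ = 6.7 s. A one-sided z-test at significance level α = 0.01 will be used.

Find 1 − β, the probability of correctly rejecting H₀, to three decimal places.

Power ≈ 0.721

Standardized effect: d = |μ₁ − μ₀| / σ = |40.0 − 46.9| / 6.7 = 1.0299
Noncentrality parameter: δ = d·√n = 1.0299 × √8 = 2.9129
One-sided α = 0.01 → critical value z_{0.01} = 2.326.
Power = P(Z > 2.326 − δ) = Φ(0.587) = 0.7212.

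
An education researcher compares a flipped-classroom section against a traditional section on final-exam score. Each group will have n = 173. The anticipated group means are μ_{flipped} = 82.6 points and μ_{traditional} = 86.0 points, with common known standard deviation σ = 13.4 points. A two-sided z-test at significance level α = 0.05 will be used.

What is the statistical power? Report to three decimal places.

Standardized effect: d = |μ_{flipped} − μ_{traditional}| / σ = |82.6 − 86.0| / 13.4 = 0.2537
Noncentrality parameter: δ = d·√(n/2) = 0.2537 × √(173/2) = 2.3598
Critical value for a two-sided test at α = 0.05: z_{α/2} = 1.960.
Power = Φ(δ − 1.960) + Φ(−δ − 1.960) = Φ(0.400) + Φ(-4.320) = 0.6554 + 0.0000 = 0.6554.

Power ≈ 0.655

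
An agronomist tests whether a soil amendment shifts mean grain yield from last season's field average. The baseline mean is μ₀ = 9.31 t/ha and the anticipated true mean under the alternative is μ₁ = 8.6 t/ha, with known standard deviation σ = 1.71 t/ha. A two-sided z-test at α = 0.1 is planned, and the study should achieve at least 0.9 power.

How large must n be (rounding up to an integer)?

Standardized effect: d = |μ₁ − μ₀| / σ = |8.6 − 9.31| / 1.71 = 0.4152
Set Φ(δ − 1.645) = 0.9; then δ − 1.645 = Φ⁻¹(0.9) = 1.282, giving δ = 2.926.
(The Φ(−δ − z_{α/2}) term is vanishingly small for δ > 0 and is dropped in the standard sample-size formula.)
δ = d·√n ⇒ n = (δ/d)² = (2.926 / 0.4152)² = 49.68.
Rounding up, n = 50.

n = 50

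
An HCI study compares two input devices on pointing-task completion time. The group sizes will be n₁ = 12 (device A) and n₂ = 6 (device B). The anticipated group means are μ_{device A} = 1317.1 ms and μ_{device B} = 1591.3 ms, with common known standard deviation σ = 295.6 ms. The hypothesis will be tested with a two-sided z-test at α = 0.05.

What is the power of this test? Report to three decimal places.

Power ≈ 0.458

Standardized effect: d = |μ_{device A} − μ_{device B}| / σ = |1317.1 − 1591.3| / 295.6 = 0.9276
Noncentrality parameter: δ = d / √(1/n₁ + 1/n₂) = 0.9276 / √(1/12 + 1/6) = 1.8552
Two-sided α = 0.05 → critical value z_{0.025} = 1.960.
Power = Φ(δ − 1.960) + Φ(−δ − 1.960) = Φ(-0.105) + Φ(-3.815) = 0.4583 + 0.0001 = 0.4584.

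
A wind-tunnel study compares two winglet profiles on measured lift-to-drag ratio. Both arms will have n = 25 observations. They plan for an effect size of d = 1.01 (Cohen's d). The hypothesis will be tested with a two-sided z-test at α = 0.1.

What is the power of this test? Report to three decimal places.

Noncentrality parameter: δ = d·√(n/2) = 1.01 × √(25/2) = 3.5709
Critical value for a two-sided test at α = 0.1: z_{α/2} = 1.645.
Power = Φ(δ − 1.645) + Φ(−δ − 1.645) = Φ(1.926) + Φ(-5.216) = 0.9730 + 0.0000 = 0.9730.

Power ≈ 0.973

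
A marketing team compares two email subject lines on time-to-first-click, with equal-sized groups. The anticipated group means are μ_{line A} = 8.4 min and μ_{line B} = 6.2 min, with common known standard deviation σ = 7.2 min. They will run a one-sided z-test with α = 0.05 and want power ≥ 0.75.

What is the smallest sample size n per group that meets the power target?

Standardized effect: d = |μ_{line A} − μ_{line B}| / σ = |8.4 − 6.2| / 7.2 = 0.3056
For power 0.75 need Φ(δ − z_{0.05}) = 0.75, so δ = z_{0.05} + z_{0.25} = 1.645 + 0.674 = 2.319.
δ = d·√(n/2) ⇒ n = 2(δ/d)² = 2 × (2.319 / 0.3056)² = 115.23.
Round up to the next whole unit.

n = 116 per group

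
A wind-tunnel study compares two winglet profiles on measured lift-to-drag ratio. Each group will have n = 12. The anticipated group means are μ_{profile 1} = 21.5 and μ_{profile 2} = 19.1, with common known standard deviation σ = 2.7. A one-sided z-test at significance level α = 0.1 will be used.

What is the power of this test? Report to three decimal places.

Standardized effect: d = |μ_{profile 1} − μ_{profile 2}| / σ = |21.5 − 19.1| / 2.7 = 0.8889
Noncentrality parameter: δ = d·√(n/2) = 0.8889 × √(12/2) = 2.1773
One-sided α = 0.1 → critical value z_{0.1} = 1.282.
Power = Φ(δ − 1.282) = Φ(0.896) = 0.8148.

Power ≈ 0.815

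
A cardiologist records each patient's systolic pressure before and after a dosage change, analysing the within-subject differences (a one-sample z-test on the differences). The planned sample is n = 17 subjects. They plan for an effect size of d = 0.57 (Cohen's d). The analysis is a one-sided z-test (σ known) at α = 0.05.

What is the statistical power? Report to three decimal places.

Noncentrality parameter: δ = d·√n = 0.57 × √17 = 2.3502
Critical value for a one-sided test at α = 0.05: z_α = 1.645.
Power = P(Z > 1.645 − δ) = Φ(0.705) = 0.7597.

Power ≈ 0.760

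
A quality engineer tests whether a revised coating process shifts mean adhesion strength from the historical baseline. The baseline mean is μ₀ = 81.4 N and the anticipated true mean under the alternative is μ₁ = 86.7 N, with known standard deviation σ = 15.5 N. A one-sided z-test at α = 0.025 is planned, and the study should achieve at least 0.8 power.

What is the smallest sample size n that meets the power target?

Standardized effect: d = |μ₁ − μ₀| / σ = |86.7 − 81.4| / 15.5 = 0.3419
For power 0.8 need Φ(δ − z_{0.025}) = 0.8, so δ = z_{0.025} + z_{0.20} = 1.960 + 0.842 = 2.802.
δ = d·√n ⇒ n = (δ/d)² = (2.802 / 0.3419)² = 67.13.
Rounding up, n = 68.

n = 68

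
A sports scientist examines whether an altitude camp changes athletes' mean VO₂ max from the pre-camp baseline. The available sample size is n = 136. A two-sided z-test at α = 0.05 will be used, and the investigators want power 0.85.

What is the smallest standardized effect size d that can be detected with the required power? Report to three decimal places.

Required noncentrality: δ = z_{0.025} + z_{0.15} = 1.960 + 1.036 = 2.996.
(Lower-tail contribution to power is negligible for δ > 0.)
δ = d·√n ⇒ d = δ/√n = 2.996/√136 = 0.2569.

d ≈ 0.257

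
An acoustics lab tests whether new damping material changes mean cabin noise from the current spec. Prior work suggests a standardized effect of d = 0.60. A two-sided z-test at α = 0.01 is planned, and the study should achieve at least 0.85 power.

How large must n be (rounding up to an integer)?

n = 37

For power 0.85 need Φ(δ − z_{0.005}) = 0.85, so δ = z_{0.005} + z_{0.15} = 2.576 + 1.036 = 3.612.
(For δ > 0 the lower-tail rejection region contributes negligibly to power, so the one-term inversion is standard.)
δ = d·√n ⇒ n = (δ/d)² = (3.612 / 0.60)² = 36.25.
Rounding up, n = 37.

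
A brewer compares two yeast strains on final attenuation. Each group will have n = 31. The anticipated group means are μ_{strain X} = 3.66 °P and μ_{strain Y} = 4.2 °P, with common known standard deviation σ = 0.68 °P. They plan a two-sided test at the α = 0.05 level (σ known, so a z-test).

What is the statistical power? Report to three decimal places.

Power ≈ 0.878

Standardized effect: d = |μ_{strain X} − μ_{strain Y}| / σ = |3.66 − 4.2| / 0.68 = 0.7941
Noncentrality parameter: δ = d·√(n/2) = 0.7941 × √(31/2) = 3.1264
Two-sided α = 0.05 → critical value z_{0.025} = 1.960.
Power = Φ(δ − 1.960) + Φ(−δ − 1.960) = Φ(1.166) + Φ(-5.086) = 0.8783 + 0.0000 = 0.8783.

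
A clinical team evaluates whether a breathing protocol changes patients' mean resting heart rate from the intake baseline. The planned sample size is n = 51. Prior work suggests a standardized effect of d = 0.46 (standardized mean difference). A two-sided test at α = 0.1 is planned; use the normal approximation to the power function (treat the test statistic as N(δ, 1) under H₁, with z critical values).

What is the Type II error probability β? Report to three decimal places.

β ≈ 0.050

Noncentrality parameter: δ = d·√n = 0.46 × √51 = 3.2851
Two-sided α = 0.1 → critical value z_{0.05} = 1.645.
Power = Φ(δ − 1.645) + Φ(−δ − 1.645) = Φ(1.640) + Φ(-4.930) = 0.9495 + 0.0000 = 0.9495.
Type II error: β = 1 − power = 1 − 0.9495 = 0.0505.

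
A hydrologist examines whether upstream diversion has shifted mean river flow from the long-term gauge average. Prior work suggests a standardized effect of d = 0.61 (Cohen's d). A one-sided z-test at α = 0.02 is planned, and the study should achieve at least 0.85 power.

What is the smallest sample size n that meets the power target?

Set Φ(δ − 2.054) = 0.85; then δ − 2.054 = Φ⁻¹(0.85) = 1.036, giving δ = 3.090.
δ = d·√n ⇒ n = (δ/d)² = (3.090 / 0.61)² = 25.66.
Rounding up, n = 26.

n = 26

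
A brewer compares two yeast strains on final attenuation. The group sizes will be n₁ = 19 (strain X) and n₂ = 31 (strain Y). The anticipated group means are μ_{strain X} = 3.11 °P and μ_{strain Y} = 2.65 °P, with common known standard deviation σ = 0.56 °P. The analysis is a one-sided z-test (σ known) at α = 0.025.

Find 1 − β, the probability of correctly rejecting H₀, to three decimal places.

Power ≈ 0.805

Standardized effect: d = |μ_{strain X} − μ_{strain Y}| / σ = |3.11 − 2.65| / 0.56 = 0.8214
Noncentrality parameter: δ = d / √(1/n₁ + 1/n₂) = 0.8214 / √(1/19 + 1/31) = 2.8193
Critical value for a one-sided test at α = 0.025: z_α = 1.960.
Power = P(Z > 1.960 − δ) = Φ(0.859) = 0.8049.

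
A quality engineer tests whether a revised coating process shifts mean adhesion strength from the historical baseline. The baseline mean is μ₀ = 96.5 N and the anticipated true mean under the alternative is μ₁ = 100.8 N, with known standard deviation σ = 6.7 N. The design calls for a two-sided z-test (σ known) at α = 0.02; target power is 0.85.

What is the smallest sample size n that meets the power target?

n = 28

Standardized effect: d = |μ₁ − μ₀| / σ = |100.8 − 96.5| / 6.7 = 0.6418
Set Φ(δ − 2.326) = 0.85; then δ − 2.326 = Φ⁻¹(0.85) = 1.036, giving δ = 3.363.
(For δ > 0 the lower-tail rejection region contributes negligibly to power, so the one-term inversion is standard.)
δ = d·√n ⇒ n = (δ/d)² = (3.363 / 0.6418)² = 27.45.
Rounding up, n = 28.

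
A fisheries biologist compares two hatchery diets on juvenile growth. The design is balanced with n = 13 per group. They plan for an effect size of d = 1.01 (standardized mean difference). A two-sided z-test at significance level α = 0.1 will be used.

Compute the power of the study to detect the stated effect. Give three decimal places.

Noncentrality parameter: δ = d·√(n/2) = 1.01 × √(13/2) = 2.5750
Two-sided α = 0.1 → critical value z_{0.05} = 1.645.
Power = Φ(δ − 1.645) + Φ(−δ − 1.645) = Φ(0.930) + Φ(-4.220) = 0.8239 + 0.0000 = 0.8239.

Power ≈ 0.824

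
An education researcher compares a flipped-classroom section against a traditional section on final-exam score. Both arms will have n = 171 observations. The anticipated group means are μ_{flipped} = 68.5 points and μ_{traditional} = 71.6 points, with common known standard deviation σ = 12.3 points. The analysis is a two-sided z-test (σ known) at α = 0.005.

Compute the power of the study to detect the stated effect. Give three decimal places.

Standardized effect: d = |μ_{flipped} − μ_{traditional}| / σ = |68.5 − 71.6| / 12.3 = 0.2520
Noncentrality parameter: δ = d·√(n/2) = 0.2520 × √(171/2) = 2.3304
Two-sided α = 0.005 → critical value z_{0.0025} = 2.807.
Power = Φ(δ − 2.807) + Φ(−δ − 2.807) = Φ(-0.477) + Φ(-5.137) = 0.3168 + 0.0000 = 0.3168.

Power ≈ 0.317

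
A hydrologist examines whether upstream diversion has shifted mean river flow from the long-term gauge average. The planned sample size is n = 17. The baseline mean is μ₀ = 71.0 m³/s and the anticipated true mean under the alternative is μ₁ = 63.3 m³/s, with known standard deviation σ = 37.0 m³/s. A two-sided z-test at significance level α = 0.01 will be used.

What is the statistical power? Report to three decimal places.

Standardized effect: d = |μ₁ − μ₀| / σ = |63.3 − 71.0| / 37.0 = 0.2081
Noncentrality parameter: δ = d·√n = 0.2081 × √17 = 0.8581
Two-sided α = 0.01 → critical value z_{0.005} = 2.576.
Power = Φ(δ − 2.576) + Φ(−δ − 2.576) = Φ(-1.718) + Φ(-3.434) = 0.0429 + 0.0003 = 0.0432.

Power ≈ 0.043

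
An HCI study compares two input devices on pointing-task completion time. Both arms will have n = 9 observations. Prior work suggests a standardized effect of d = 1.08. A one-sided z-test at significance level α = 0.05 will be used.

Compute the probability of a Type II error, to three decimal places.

Noncentrality parameter: δ = d·√(n/2) = 1.08 × √(9/2) = 2.2910
One-sided α = 0.05 → critical value z_{0.05} = 1.645.
Power = P(Z > 1.645 − δ) = Φ(0.646) = 0.7409.
Type II error: β = 1 − power = 1 − 0.7409 = 0.2591.

β ≈ 0.259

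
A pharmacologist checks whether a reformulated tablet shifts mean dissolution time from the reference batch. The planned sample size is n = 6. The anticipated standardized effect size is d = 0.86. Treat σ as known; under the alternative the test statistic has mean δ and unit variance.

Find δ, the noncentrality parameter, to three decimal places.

δ ≈ 2.107

δ = d·√n = 0.86 × √6 = 2.1066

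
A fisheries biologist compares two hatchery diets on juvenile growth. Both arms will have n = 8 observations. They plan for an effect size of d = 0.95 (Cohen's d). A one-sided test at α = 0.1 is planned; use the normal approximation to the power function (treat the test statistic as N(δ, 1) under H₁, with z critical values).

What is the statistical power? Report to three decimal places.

Power ≈ 0.732

Noncentrality parameter: δ = d·√(n/2) = 0.95 × √(8/2) = 1.9000
One-sided α = 0.1 → critical value z_{0.1} = 1.282.
Power = P(Z > 1.282 − δ) = Φ(0.618) = 0.7319.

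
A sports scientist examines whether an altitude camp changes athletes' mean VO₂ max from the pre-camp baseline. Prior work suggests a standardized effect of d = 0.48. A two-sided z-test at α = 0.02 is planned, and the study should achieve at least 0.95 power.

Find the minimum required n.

n = 69

For power 0.95 need Φ(δ − z_{0.01}) = 0.95, so δ = z_{0.01} + z_{0.05} = 2.326 + 1.645 = 3.971.
(The Φ(−δ − z_{α/2}) term is vanishingly small for δ > 0 and is dropped in the standard sample-size formula.)
δ = d·√n ⇒ n = (δ/d)² = (3.971 / 0.48)² = 68.45.
Round up to the next whole unit.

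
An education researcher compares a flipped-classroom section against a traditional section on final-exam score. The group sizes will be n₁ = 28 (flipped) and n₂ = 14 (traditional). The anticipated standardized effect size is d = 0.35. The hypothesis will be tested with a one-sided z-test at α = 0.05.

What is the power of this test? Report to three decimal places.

Noncentrality parameter: δ = d / √(1/n₁ + 1/n₂) = 0.35 / √(1/28 + 1/14) = 1.0693
Critical value for a one-sided test at α = 0.05: z_α = 1.645.
Power = Φ(δ − 1.645) = Φ(-0.576) = 0.2824.

Power ≈ 0.282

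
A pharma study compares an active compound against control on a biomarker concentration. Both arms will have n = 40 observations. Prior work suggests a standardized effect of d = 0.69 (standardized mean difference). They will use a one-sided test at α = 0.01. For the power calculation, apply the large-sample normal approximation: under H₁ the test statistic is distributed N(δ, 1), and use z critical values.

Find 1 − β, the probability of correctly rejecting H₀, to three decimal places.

Power ≈ 0.776

Noncentrality parameter: δ = d·√(n/2) = 0.69 × √(40/2) = 3.0858
One-sided α = 0.01 → critical value z_{0.01} = 2.326.
Power = Φ(δ − 2.326) = Φ(0.759) = 0.7762.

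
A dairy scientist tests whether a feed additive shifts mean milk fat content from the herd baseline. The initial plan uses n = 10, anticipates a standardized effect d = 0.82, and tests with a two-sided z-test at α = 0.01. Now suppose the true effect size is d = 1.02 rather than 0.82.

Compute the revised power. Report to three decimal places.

With d = 1.02: δ = d·√n = 1.02 × √10 = 3.2255. Critical value z_{0.005} = 2.576.
Revised power = Φ(δ − 2.576) + Φ(−δ − 2.576) = Φ(0.650) + Φ(-5.801) = 0.7421 + 0.0000 = 0.7421.

Power ≈ 0.742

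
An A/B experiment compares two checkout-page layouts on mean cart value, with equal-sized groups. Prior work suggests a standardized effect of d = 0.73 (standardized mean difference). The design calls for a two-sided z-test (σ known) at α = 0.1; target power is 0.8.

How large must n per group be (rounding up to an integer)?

Set Φ(δ − 1.645) = 0.8; then δ − 1.645 = Φ⁻¹(0.8) = 0.842, giving δ = 2.486.
(The Φ(−δ − z_{α/2}) term is vanishingly small for δ > 0 and is dropped in the standard sample-size formula.)
δ = d·√(n/2) ⇒ n = 2(δ/d)² = 2 × (2.486 / 0.73)² = 23.20.
Round up to the next whole unit.

n = 24 per group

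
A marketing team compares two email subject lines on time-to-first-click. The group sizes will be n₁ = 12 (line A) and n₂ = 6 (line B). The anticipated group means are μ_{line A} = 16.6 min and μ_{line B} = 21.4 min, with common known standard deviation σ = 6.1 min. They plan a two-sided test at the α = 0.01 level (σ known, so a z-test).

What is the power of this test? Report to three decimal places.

Standardized effect: d = |μ_{line A} − μ_{line B}| / σ = |16.6 − 21.4| / 6.1 = 0.7869
Noncentrality parameter: δ = d / √(1/n₁ + 1/n₂) = 0.7869 / √(1/12 + 1/6) = 1.5738
Critical value for a two-sided test at α = 0.01: z_{α/2} = 2.576.
Power = Φ(δ − 2.576) + Φ(−δ − 2.576) = Φ(-1.002) + Φ(-4.150) = 0.1582 + 0.0000 = 0.1582.

Power ≈ 0.158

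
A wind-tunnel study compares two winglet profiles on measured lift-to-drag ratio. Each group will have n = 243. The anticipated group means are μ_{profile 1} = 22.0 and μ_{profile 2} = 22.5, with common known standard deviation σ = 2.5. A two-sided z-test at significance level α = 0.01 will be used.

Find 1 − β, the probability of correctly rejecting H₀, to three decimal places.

Power ≈ 0.355

Standardized effect: d = |μ_{profile 1} − μ_{profile 2}| / σ = |22.0 − 22.5| / 2.5 = 0.2000
Noncentrality parameter: δ = d·√(n/2) = 0.2000 × √(243/2) = 2.2045
Critical value for a two-sided test at α = 0.01: z_{α/2} = 2.576.
Power = Φ(δ − 2.576) + Φ(−δ − 2.576) = Φ(-0.371) + Φ(-4.780) = 0.3552 + 0.0000 = 0.3552.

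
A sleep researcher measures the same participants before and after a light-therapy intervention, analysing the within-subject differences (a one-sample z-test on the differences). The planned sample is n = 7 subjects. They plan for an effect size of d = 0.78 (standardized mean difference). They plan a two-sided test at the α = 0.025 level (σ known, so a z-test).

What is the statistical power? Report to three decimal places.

Noncentrality parameter: δ = d·√n = 0.78 × √7 = 2.0637
Critical value for a two-sided test at α = 0.025: z_{α/2} = 2.241.
Power = Φ(δ − 2.241) + Φ(−δ − 2.241) = Φ(-0.178) + Φ(-4.305) = 0.4295 + 0.0000 = 0.4295.

Power ≈ 0.429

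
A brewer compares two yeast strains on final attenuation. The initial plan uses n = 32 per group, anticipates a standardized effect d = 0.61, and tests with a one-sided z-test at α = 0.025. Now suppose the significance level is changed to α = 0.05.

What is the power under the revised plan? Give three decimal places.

δ = d·√(n/2) = 0.61 × √(32/2) = 2.4400 (unchanged). New critical value: z_{0.05} = 1.645.
Revised power = Φ(δ − 1.645) = Φ(0.795) = 0.7867.

Power ≈ 0.787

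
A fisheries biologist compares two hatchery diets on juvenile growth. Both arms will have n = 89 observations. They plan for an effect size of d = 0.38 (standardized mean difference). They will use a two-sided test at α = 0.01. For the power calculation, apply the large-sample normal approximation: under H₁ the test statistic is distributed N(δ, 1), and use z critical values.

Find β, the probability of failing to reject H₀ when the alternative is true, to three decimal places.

Noncentrality parameter: δ = d·√(n/2) = 0.38 × √(89/2) = 2.5349
Two-sided α = 0.01 → critical value z_{0.005} = 2.576.
Power = Φ(δ − 2.576) + Φ(−δ − 2.576) = Φ(-0.041) + Φ(-5.111) = 0.4837 + 0.0000 = 0.4837.
Type II error: β = 1 − power = 1 − 0.4837 = 0.5163.

β ≈ 0.516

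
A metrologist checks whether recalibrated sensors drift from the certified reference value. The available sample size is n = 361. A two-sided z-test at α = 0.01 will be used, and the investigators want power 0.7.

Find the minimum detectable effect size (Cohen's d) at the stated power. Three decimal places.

Need Φ(δ − 2.576) = 0.7, so δ = 2.576 + 0.524 = 3.100.
(The second rejection-region term Φ(−δ − z_{α/2}) is negligible and dropped.)
δ = d·√n ⇒ d = δ/√n = 3.100/√361 = 0.1632.

d ≈ 0.163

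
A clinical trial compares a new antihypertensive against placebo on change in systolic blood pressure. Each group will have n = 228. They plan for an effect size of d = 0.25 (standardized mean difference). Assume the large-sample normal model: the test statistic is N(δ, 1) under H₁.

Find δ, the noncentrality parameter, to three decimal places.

δ ≈ 2.669

δ = d·√(n/2) = 0.25 × √(228/2) = 2.6693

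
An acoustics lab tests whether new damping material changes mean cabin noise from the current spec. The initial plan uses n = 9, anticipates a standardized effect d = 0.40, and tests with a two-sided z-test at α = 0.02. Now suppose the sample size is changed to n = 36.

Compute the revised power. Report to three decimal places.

With n = 36: δ = d·√n = 0.40 × √36 = 2.4000. Critical value z_{0.01} = 2.326.
Revised power = Φ(δ − 2.326) + Φ(−δ − 2.326) = Φ(0.074) + Φ(-4.726) = 0.5294 + 0.0000 = 0.5294.

Power ≈ 0.529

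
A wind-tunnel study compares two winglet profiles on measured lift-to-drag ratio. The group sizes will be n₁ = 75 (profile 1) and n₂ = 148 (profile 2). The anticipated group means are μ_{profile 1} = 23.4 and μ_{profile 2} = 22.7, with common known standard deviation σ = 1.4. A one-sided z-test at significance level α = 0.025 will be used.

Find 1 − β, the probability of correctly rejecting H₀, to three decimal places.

Power ≈ 0.942

Standardized effect: d = |μ_{profile 1} − μ_{profile 2}| / σ = |23.4 − 22.7| / 1.4 = 0.5000
Noncentrality parameter: δ = d / √(1/n₁ + 1/n₂) = 0.5000 / √(1/75 + 1/148) = 3.5276
Critical value for a one-sided test at α = 0.025: z_α = 1.960.
Power = P(Z > 1.960 − δ) = Φ(1.568) = 0.9415.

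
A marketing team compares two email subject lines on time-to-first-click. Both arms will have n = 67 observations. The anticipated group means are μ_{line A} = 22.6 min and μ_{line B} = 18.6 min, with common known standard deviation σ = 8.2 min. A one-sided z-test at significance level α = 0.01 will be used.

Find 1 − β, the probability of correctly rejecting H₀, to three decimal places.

Standardized effect: d = |μ_{line A} − μ_{line B}| / σ = |22.6 − 18.6| / 8.2 = 0.4878
Noncentrality parameter: δ = d·√(n/2) = 0.4878 × √(67/2) = 2.8234
One-sided α = 0.01 → critical value z_{0.01} = 2.326.
Power = Φ(δ − 2.326) = Φ(0.497) = 0.6904.

Power ≈ 0.690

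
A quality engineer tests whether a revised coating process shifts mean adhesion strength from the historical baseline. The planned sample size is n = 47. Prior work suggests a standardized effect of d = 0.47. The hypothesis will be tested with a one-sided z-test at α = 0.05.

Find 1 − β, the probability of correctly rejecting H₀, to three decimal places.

Power ≈ 0.943

Noncentrality parameter: δ = d·√n = 0.47 × √47 = 3.2222
One-sided α = 0.05 → critical value z_{0.05} = 1.645.
Power = P(Z > 1.645 − δ) = Φ(1.577) = 0.9426.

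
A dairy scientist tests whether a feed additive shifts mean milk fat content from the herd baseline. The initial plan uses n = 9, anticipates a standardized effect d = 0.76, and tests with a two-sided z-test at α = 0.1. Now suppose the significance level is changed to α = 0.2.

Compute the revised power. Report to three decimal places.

Power ≈ 0.841

δ = d·√n = 0.76 × √9 = 2.2800 (unchanged). New critical value: z_{0.1} = 1.282.
Revised power = Φ(δ − 1.282) + Φ(−δ − 1.282) = Φ(0.998) + Φ(-3.562) = 0.8410 + 0.0002 = 0.8412.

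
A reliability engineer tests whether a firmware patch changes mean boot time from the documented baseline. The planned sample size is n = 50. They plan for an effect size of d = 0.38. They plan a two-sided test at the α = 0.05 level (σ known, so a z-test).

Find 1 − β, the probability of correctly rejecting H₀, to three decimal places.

Power ≈ 0.766

Noncentrality parameter: δ = d·√n = 0.38 × √50 = 2.6870
Two-sided α = 0.05 → critical value z_{0.025} = 1.960.
Power = Φ(δ − 1.960) + Φ(−δ − 1.960) = Φ(0.727) + Φ(-4.647) = 0.7664 + 0.0000 = 0.7664.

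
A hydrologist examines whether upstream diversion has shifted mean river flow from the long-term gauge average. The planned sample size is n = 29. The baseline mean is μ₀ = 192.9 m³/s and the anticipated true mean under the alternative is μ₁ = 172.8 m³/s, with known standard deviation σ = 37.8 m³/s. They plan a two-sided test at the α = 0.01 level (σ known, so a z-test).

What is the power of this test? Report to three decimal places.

Power ≈ 0.613

Standardized effect: d = |μ₁ − μ₀| / σ = |172.8 − 192.9| / 37.8 = 0.5317
Noncentrality parameter: δ = d·√n = 0.5317 × √29 = 2.8635
Two-sided α = 0.01 → critical value z_{0.005} = 2.576.
Power = Φ(δ − 2.576) + Φ(−δ − 2.576) = Φ(0.288) + Φ(-5.439) = 0.6132 + 0.0000 = 0.6132.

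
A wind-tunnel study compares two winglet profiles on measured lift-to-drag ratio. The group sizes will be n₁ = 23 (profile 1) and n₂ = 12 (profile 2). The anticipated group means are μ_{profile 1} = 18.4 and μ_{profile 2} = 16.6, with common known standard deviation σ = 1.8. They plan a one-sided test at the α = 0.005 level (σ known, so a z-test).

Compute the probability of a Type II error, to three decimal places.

Standardized effect: d = |μ_{profile 1} − μ_{profile 2}| / σ = |18.4 − 16.6| / 1.8 = 1.0000
Noncentrality parameter: δ = d / √(1/n₁ + 1/n₂) = 1.0000 / √(1/23 + 1/12) = 2.8082
One-sided α = 0.005 → critical value z_{0.005} = 2.576.
Power = P(Z > 2.576 − δ) = Φ(0.232) = 0.5919.
Type II error: β = 1 − power = 1 − 0.5919 = 0.4081.

β ≈ 0.408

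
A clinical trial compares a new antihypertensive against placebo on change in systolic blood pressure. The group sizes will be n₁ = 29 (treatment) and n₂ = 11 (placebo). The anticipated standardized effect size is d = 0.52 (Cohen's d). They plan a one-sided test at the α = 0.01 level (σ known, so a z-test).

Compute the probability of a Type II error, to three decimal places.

β ≈ 0.805

Noncentrality parameter: δ = d / √(1/n₁ + 1/n₂) = 0.52 / √(1/29 + 1/11) = 1.4685
Critical value for a one-sided test at α = 0.01: z_α = 2.326.
Power = Φ(δ − 2.326) = Φ(-0.858) = 0.1955.
Type II error: β = 1 − power = 1 − 0.1955 = 0.8045.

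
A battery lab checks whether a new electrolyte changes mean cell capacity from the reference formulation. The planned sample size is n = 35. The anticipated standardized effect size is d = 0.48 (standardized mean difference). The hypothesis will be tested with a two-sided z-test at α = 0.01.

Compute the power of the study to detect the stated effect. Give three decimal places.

Noncentrality parameter: δ = d·√n = 0.48 × √35 = 2.8397
Two-sided α = 0.01 → critical value z_{0.005} = 2.576.
Power = Φ(δ − 2.576) + Φ(−δ − 2.576) = Φ(0.264) + Φ(-5.416) = 0.6041 + 0.0000 = 0.6041.

Power ≈ 0.604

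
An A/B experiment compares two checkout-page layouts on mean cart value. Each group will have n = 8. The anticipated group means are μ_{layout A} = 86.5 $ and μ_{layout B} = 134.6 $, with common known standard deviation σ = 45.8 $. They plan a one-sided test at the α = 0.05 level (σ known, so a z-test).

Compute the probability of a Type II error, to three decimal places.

β ≈ 0.324

Standardized effect: d = |μ_{layout A} − μ_{layout B}| / σ = |86.5 − 134.6| / 45.8 = 1.0502
Noncentrality parameter: δ = d·√(n/2) = 1.0502 × √(8/2) = 2.1004
One-sided α = 0.05 → critical value z_{0.05} = 1.645.
Power = Φ(δ − 1.645) = Φ(0.456) = 0.6757.
Type II error: β = 1 − power = 1 − 0.6757 = 0.3243.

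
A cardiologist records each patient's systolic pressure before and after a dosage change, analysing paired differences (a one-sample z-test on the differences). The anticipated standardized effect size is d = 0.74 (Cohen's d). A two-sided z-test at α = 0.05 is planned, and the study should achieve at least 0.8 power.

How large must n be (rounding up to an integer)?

n = 15

For power 0.8 need Φ(δ − z_{0.025}) = 0.8, so δ = z_{0.025} + z_{0.20} = 1.960 + 0.842 = 2.802.
(Ignoring the negligible lower-tail rejection probability gives the usual closed-form inversion.)
δ = d·√n ⇒ n = (δ/d)² = (2.802 / 0.74)² = 14.33.
Round up to the next whole unit.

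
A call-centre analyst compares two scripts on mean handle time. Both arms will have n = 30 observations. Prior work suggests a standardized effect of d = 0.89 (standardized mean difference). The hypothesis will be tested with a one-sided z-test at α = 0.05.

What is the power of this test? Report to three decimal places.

Noncentrality parameter: δ = d·√(n/2) = 0.89 × √(30/2) = 3.4470
One-sided α = 0.05 → critical value z_{0.05} = 1.645.
Power = Φ(δ − 1.645) = Φ(1.802) = 0.9642.

Power ≈ 0.964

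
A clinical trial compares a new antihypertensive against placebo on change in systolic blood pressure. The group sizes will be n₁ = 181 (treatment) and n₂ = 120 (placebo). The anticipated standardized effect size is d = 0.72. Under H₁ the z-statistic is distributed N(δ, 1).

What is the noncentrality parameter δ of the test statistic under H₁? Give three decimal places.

The noncentrality parameter scales effect size by the design's sample-size factor: δ = d / √(1/n₁ + 1/n₂) = 0.72 / √(1/181 + 1/120) = 6.1162

δ ≈ 6.116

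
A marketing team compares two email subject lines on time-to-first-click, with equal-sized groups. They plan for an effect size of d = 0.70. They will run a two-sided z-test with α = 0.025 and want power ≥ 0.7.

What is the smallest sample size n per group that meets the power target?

Set Φ(δ − 2.241) = 0.7; then δ − 2.241 = Φ⁻¹(0.7) = 0.524, giving δ = 2.766.
(For δ > 0 the lower-tail rejection region contributes negligibly to power, so the one-term inversion is standard.)
δ = d·√(n/2) ⇒ n = 2(δ/d)² = 2 × (2.766 / 0.70)² = 31.22.
Round up to the next whole unit.

n = 32 per group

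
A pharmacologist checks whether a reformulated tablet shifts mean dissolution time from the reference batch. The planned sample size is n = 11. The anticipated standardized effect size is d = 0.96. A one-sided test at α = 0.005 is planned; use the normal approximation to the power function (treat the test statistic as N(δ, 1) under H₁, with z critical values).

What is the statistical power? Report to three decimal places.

Noncentrality parameter: δ = d·√n = 0.96 × √11 = 3.1840
Critical value for a one-sided test at α = 0.005: z_α = 2.576.
Power = Φ(δ − 2.576) = Φ(0.608) = 0.7284.

Power ≈ 0.728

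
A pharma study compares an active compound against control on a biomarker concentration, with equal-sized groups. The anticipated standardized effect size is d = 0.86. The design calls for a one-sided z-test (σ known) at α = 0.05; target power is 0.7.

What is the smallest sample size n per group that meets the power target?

Set Φ(δ − 1.645) = 0.7; then δ − 1.645 = Φ⁻¹(0.7) = 0.524, giving δ = 2.169.
δ = d·√(n/2) ⇒ n = 2(δ/d)² = 2 × (2.169 / 0.86)² = 12.72.
Rounding up, n = 13 per group.

n = 13 per group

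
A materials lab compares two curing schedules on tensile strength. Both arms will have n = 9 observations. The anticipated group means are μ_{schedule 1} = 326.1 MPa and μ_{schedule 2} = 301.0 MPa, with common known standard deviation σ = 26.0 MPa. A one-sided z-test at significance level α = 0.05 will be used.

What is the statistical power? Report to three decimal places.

Power ≈ 0.657

Standardized effect: d = |μ_{schedule 1} − μ_{schedule 2}| / σ = |326.1 − 301.0| / 26.0 = 0.9654
Noncentrality parameter: δ = d·√(n/2) = 0.9654 × √(9/2) = 2.0479
One-sided α = 0.05 → critical value z_{0.05} = 1.645.
Power = Φ(δ − 1.645) = Φ(0.403) = 0.6565.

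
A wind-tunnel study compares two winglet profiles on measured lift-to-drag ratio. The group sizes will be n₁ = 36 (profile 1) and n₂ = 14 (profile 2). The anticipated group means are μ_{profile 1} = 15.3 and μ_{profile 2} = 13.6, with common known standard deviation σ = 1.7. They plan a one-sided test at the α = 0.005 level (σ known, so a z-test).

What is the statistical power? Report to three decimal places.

Power ≈ 0.725

Standardized effect: d = |μ_{profile 1} − μ_{profile 2}| / σ = |15.3 − 13.6| / 1.7 = 1.0000
Noncentrality parameter: δ = d / √(1/n₁ + 1/n₂) = 1.0000 / √(1/36 + 1/14) = 3.1749
One-sided α = 0.005 → critical value z_{0.005} = 2.576.
Power = Φ(δ − 2.576) = Φ(0.599) = 0.7254.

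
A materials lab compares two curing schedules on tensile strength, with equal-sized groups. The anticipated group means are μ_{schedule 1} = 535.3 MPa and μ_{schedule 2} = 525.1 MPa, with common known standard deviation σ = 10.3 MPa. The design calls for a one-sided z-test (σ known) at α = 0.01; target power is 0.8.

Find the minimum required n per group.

n = 21 per group

Standardized effect: d = |μ_{schedule 1} − μ_{schedule 2}| / σ = |535.3 − 525.1| / 10.3 = 0.9903
For power 0.8 need Φ(δ − z_{0.01}) = 0.8, so δ = z_{0.01} + z_{0.20} = 2.326 + 0.842 = 3.168.
δ = d·√(n/2) ⇒ n = 2(δ/d)² = 2 × (3.168 / 0.9903)² = 20.47.
Rounding up, n = 21 per group.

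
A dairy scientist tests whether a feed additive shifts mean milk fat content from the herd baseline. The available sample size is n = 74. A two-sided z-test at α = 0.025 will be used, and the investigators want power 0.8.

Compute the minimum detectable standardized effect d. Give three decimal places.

Required noncentrality: δ = z_{0.0125} + z_{0.20} = 2.241 + 0.842 = 3.083.
(Lower-tail contribution to power is negligible for δ > 0.)
δ = d·√n ⇒ d = δ/√n = 3.083/√74 = 0.3584.

d ≈ 0.358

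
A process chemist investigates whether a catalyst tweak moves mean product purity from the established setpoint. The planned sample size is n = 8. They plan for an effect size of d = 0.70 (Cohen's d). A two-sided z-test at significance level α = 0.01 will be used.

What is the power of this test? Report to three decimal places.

Noncentrality parameter: λ = d·√n = 0.70 × √8 = 1.9799
Two-sided α = 0.01 → critical value z_{0.005} = 2.576.
Power = Φ(λ − 2.576) + Φ(−λ − 2.576) = Φ(-0.596) + Φ(-4.556) = 0.2756 + 0.0000 = 0.2756.

Power ≈ 0.276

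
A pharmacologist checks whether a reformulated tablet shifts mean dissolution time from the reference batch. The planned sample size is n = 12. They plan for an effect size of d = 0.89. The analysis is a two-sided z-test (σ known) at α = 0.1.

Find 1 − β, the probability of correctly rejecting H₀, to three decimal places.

Noncentrality parameter: δ = d·√n = 0.89 × √12 = 3.0831
Two-sided α = 0.1 → critical value z_{0.05} = 1.645.
Power = Φ(δ − 1.645) + Φ(−δ − 1.645) = Φ(1.438) + Φ(-4.728) = 0.9248 + 0.0000 = 0.9248.

Power ≈ 0.925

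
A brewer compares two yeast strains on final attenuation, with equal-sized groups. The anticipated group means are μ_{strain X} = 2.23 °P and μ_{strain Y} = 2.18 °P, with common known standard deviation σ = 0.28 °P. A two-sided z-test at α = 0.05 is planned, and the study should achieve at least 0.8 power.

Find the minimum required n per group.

n = 493 per group

Standardized effect: d = |μ_{strain X} − μ_{strain Y}| / σ = |2.23 − 2.18| / 0.28 = 0.1786
Set Φ(δ − 1.960) = 0.8; then δ − 1.960 = Φ⁻¹(0.8) = 0.842, giving δ = 2.802.
(Ignoring the negligible lower-tail rejection probability gives the usual closed-form inversion.)
δ = d·√(n/2) ⇒ n = 2(δ/d)² = 2 × (2.802 / 0.1786)² = 492.28.
Round up to the next whole unit.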